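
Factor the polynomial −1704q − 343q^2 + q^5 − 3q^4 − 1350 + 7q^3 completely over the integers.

(q + 1)(q + 3)(q − 9)(q^2 + 2q + 50)

Trying the rational-root candidates, q = 9 is a root, giving the factor (q − 9) and quotient q^4 + 6q^3 + 61q^2 + 206q + 150.
Next, q = −1 is a root, giving the factor (q + 1) and quotient q^3 + 5q^2 + 56q + 150.
Next, q = −3 is a root, so (q + 3) divides it; the quotient is q^2 + 2q + 50.
The quadratic q^2 + 2q + 50 has discriminant −196 < 0 and is irreducible over ℤ.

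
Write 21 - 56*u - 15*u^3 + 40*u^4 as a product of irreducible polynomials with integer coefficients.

Group as (40*u^4 - 56*u) + (-15*u^3 + 21) = 8*u*(5*u^3 - 7) - 3*(5*u^3 - 7).
Both groups share the factor (5*u^3 - 7).

(8*u - 3)*(5*u^3 - 7)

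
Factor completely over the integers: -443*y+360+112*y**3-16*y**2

(4*y+9)*(4*y-5)*(7*y-8)

By the rational root theorem, y = 5/4 is a root, so (4*y-5) divides it; the quotient is 28*y**2+31*y-72.
The remaining quadratic factors as (4*y+9)(7*y-8).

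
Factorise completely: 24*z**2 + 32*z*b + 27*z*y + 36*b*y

(3*z + 4*b)*(8*z + 9*y)

Group: 3*z*(8*z + 9*y) + 4*b*(8*z + 9*y); both groups contain (8*z + 9*y).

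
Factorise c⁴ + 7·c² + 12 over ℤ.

(c² + 3)·(c² + 4)

Substitute u = c² to get a quadratic in u, then factor.
c² + 3 is irreducible over ℤ (always positive, so no real roots).
c² + 4 is irreducible over ℤ (sum of squares).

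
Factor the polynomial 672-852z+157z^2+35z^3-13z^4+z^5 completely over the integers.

(z+4)(z-1)(z-7)(z^2-9z+24)

Trying the rational-root candidates, z = -4 is a root, giving the factor (z+4) and quotient z^4-17z^3+103z^2-255z+168.
Then z = 1 is a root, so (z-1) is a factor; dividing leaves z^3-16z^2+87z-168.
Then z = 7 is a root, so (z-7) is a factor; dividing leaves z^2-9z+24.
The quadratic z^2-9z+24 has discriminant -15 < 0 and is irreducible over ℤ.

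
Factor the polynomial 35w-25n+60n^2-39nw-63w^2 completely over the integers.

Group: 5n(12n+9w-5) - 7w(12n+9w-5); both groups contain (12n+9w-5).

(12n+9w-5)(5n-7w)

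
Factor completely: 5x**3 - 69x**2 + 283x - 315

(5x - 9)(x - 5)(x - 7)

Trying the rational-root candidates, x = 7 is a root, giving the factor (x - 7) and quotient 5x**2 - 34x + 45.
The remaining quadratic factors as (5x - 9)(x - 5).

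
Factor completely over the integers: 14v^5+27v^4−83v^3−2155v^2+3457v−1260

Testing divisors of the constant over divisors of the leading coefficient, v = 9/2 is a root, giving the factor (2v−9) and quotient 7v^4+45v^3+161v^2−353v+140.
Next, v = 1 is a root, so (v−1) divides it; the quotient is 7v^3+52v^2+213v−140.
Next, v = 4/7 is a root, giving the factor (7v−4) and quotient v^2+8v+35.
The quadratic v^2+8v+35 has discriminant −76 < 0 and is irreducible over ℤ.

(2v−9)(7v−4)(v−1)(v^2+8v+35)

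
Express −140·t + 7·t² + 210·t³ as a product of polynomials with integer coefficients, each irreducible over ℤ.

Pull out the common factor 7·t, then factor the remaining trinomial.

7·t·(5·t − 4)·(6·t + 5)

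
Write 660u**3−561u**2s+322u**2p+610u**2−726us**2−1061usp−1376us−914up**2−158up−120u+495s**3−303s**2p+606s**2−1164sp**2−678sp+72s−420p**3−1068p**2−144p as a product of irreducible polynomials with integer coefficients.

(12u−15s−14p−2)(11u+11s+5p+12)(5u−3s+6p)

Group: 5u(132u**2−33us−94up+122u−165s**2−229sp−202s−70p**2−178p−24) + (−3s+6p)(132u**2−33us−94up+122u−165s**2−229sp−202s−70p**2−178p−24); both groups contain (132u**2−33us−94up+122u−165s**2−229sp−202s−70p**2−178p−24), so (5u−3s+6p) is a factor with cofactor 132u**2−33us−94up+122u−165s**2−229sp−202s−70p**2−178p−24.
The cofactor groups again: 132u**2−33us−94up+122u−165s**2−229sp−202s−70p**2−178p−24 = 12u(11u+11s+5p+12) + (−15s−14p−2)(11u+11s+5p+12); both groups contain (11u+11s+5p+12), giving (12u−15s−14p−2)(11u+11s+5p+12).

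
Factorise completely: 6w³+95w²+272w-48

(6w-1)(w+12)(w+4)

Trying the rational-root candidates, w = -4 is a root, so (w+4) divides it; the quotient is 6w²+71w-12.
The remaining quadratic factors as (w+12)(6w-1).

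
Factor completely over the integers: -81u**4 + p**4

Difference of squares twice: with A = p and B = 3u, A⁴ − B⁴ = (A² − B²)(A² + B²), and A² − B² factors again.

(p + 3u)(p - 3u)(p**2 + 9u**2)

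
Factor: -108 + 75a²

Every term has a factor of 3. Then 25a² - 36 = (5a)² − (6)².

3(5a + 6)(5a - 6)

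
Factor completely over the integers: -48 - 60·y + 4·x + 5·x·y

(5·y + 4)·(x - 12)

Group as (5·x·y + 4·x) + (-60·y - 48) = x·(5·y + 4) - 12·(5·y + 4).
Both groups share the factor (5·y + 4).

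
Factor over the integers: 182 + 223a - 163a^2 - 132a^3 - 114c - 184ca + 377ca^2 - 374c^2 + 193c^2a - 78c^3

-(3c - 11a + 13)(13c - 4a - 7)(2c + 3a + 2)

Group: 13c(-6c^2 + 13ca - 32c + 33a^2 - 17a - 26) + (-4a - 7)(-6c^2 + 13ca - 32c + 33a^2 - 17a - 26); both groups contain (-6c^2 + 13ca - 32c + 33a^2 - 17a - 26), so (13c - 4a - 7) is a factor with cofactor -6c^2 + 13ca - 32c + 33a^2 - 17a - 26.
The cofactor groups again: -6c^2 + 13ca - 32c + 33a^2 - 17a - 26 = -2c(3c - 11a + 13) + (-3a - 2)(3c - 11a + 13); both groups contain (3c - 11a + 13), giving -(2c + 3a + 2)(3c - 11a + 13).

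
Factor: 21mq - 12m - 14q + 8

Group as (21mq - 12m) + (-14q + 8) = 3m(7q - 4) - 2(7q - 4).
Both groups share the factor (7q - 4).

(3m - 2)(7q - 4)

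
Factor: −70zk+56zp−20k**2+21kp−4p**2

−(14z+4k−p)(5k−4p)

Group: −5k(14z+4k−p) + 4p(14z+4k−p); both groups contain (14z+4k−p).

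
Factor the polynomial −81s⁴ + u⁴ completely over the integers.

(u − 3s)(u + 3s)(u² + 9s²)

Difference of squares twice: with A = u and B = 3s, A⁴ − B⁴ = (A² − B²)(A² + B²), and A² − B² factors again.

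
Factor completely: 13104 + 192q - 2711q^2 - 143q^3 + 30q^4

(5q + 12)(6q - 13)(q + 7)(q - 12)

Trying the rational-root candidates, q = 13/6 is a root, so (6q - 13) is a factor; dividing leaves 5q^3 - 13q^2 - 480q - 1008.
Next, q = -12/5 is a root, so (5q + 12) is a factor; dividing leaves q^2 - 5q - 84.
The remaining quadratic factors as (q - 12)(q + 7).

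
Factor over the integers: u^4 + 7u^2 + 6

Substitute w = u^2 to get a quadratic in w, then factor.
u^2 + 1 is irreducible over ℤ (sum of squares).
u^2 + 6 is irreducible over ℤ (always positive, so no real roots).

(u^2 + 1)(u^2 + 6)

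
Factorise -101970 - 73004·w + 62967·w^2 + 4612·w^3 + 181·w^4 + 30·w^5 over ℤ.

Testing divisors of the constant over divisors of the leading coefficient, w = -5/6 is a root, so (6·w + 5) is a factor; dividing leaves 5·w^4 + 26·w^3 + 747·w^2 + 9872·w - 20394.
Then w = -11 is a root, so (w + 11) is a factor; dividing leaves 5·w^3 - 29·w^2 + 1066·w - 1854.
Then w = 9/5 is a root, so (5·w - 9) is a factor; dividing leaves w^2 - 4·w + 206.
The quadratic w^2 - 4·w + 206 has discriminant -808 < 0 and is irreducible over ℤ.

(5·w - 9)·(6·w + 5)·(w + 11)·(w^2 - 4·w + 206)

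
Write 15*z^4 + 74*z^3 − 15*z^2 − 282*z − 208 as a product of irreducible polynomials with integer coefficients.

(3*z + 13)*(5*z + 8)*(z + 1)*(z − 2)

By the rational root theorem, z = −1 is a root, giving the factor (z + 1) and quotient 15*z^3 + 59*z^2 − 74*z − 208.
Next, z = 2 is a root, so (z − 2) is a factor; dividing leaves 15*z^2 + 89*z + 104.
The remaining quadratic factors as (3*z + 13)(5*z + 8).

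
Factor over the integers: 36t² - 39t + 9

3(3t - 1)(4t - 3)

Pull out the common factor 3, then factor the remaining trinomial.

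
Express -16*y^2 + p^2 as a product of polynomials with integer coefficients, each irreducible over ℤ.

-(4*y - p)*(4*y + p)

Recognize a difference of squares with the parts p and 4*y.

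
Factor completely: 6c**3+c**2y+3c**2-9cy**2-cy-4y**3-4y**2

(2c+y+1)(3c-4y)(c+y)

Group: 2c(3c**2-cy-4y**2) + (y+1)(3c**2-cy-4y**2); both groups contain (3c**2-cy-4y**2), so (2c+y+1) is a factor with cofactor 3c**2-cy-4y**2.
The cofactor groups again: 3c**2-cy-4y**2 = c(3c-4y) + y(3c-4y); both groups contain (3c-4y), giving (c+y)(3c-4y).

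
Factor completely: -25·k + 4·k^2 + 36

(4·k - 9)·(k - 4)

Need a pair with product 4·36 = 144 and sum -25: that's -16 and -9.
Split the middle term: 4·k^2 - 16·k - 9·k + 36 = 4·k·(k - 4) - 9·(k - 4).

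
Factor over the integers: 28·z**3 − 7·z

7·z·(2·z + 1)·(2·z − 1)

Pull out the common factor 7·z; 4·z**2 − 1 is a difference of squares.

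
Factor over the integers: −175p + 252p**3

7p(6p + 5)(6p − 5)

Factor out 7p, leaving 36p**2 − 25, which is a difference of two squares.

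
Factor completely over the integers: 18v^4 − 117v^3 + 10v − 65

(2v − 13)(9v^3 + 5)

Group as (18v^4 + 10v) + (−117v^3 − 65) = 2v(9v^3 + 5) − 13(9v^3 + 5).
Both groups share the factor (9v^3 + 5).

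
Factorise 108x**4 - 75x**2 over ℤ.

Factor out 3x**2, leaving 36x**2 - 25, which is a difference of two squares.

3x**2(6x + 5)(6x - 5)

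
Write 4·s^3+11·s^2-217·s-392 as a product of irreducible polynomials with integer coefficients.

(4·s+7)·(s+8)·(s-7)

By the rational root theorem, s = 7 is a root, so (s-7) divides it; the quotient is 4·s^2+39·s+56.
The remaining quadratic factors as (4·s+7)(s+8).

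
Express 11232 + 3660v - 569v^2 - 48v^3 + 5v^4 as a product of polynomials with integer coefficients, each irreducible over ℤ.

(5v + 12)(v + 9)(v - 13)(v - 8)

Testing divisors of the constant over divisors of the leading coefficient, v = -9 is a root, so (v + 9) is a factor; dividing leaves 5v^3 - 93v^2 + 268v + 1248.
Then v = -12/5 is a root, so (5v + 12) divides it; the quotient is v^2 - 21v + 104.
The remaining quadratic factors as (v - 13)(v - 8).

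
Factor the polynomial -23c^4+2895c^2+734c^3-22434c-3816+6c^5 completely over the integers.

Testing divisors of the constant over divisors of the leading coefficient, c = 4 is a root, giving the factor (c-4) and quotient 6c^4+c^3+738c^2+5847c+954.
Next, c = -6 is a root, so (c+6) divides it; the quotient is 6c^3-35c^2+948c+159.
Continuing, c = -1/6 is a root, giving the factor (6c+1) and quotient c^2-6c+159.
The quadratic c^2-6c+159 has discriminant -600 < 0 and is irreducible over ℤ.

(6c+1)(c+6)(c-4)(c^2-6c+159)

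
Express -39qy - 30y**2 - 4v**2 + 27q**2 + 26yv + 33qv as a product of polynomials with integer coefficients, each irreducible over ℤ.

(3q - 6y + 4v)(9q + 5y - v)

Group: 9q(3q - 6y + 4v) + (5y - v)(3q - 6y + 4v); both groups contain (3q - 6y + 4v).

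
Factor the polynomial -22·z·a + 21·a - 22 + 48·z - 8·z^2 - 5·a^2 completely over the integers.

Group: -2·z·(4·z + a - 2) + (-5·a + 11)·(4·z + a - 2); both groups contain (4·z + a - 2).

-(2·z + 5·a - 11)·(4·z + a - 2)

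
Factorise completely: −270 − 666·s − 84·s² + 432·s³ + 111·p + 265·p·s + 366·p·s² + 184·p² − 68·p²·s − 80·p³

−(4·p + 6·s − 9)·(4·p − 9·s − 5)·(5·p + 8·s + 6)

Group: 4·p·(−20·p² + 13·p·s + p + 72·s² + 94·s + 30) + (6·s − 9)·(−20·p² + 13·p·s + p + 72·s² + 94·s + 30); both groups contain (−20·p² + 13·p·s + p + 72·s² + 94·s + 30), so (4·p + 6·s − 9) is a factor with cofactor −20·p² + 13·p·s + p + 72·s² + 94·s + 30.
The cofactor groups again: −20·p² + 13·p·s + p + 72·s² + 94·s + 30 = −5·p·(4·p − 9·s − 5) + (−8·s − 6)·(4·p − 9·s − 5); both groups contain (4·p − 9·s − 5), giving −(5·p + 8·s + 6)·(4·p − 9·s − 5).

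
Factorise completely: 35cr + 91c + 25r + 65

Group as (35cr + 91c) + (25r + 65) = 7c(5r + 13) + 5(5r + 13).
Both groups share the factor (5r + 13).

(5r + 13)(7c + 5)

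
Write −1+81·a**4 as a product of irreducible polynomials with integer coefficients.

Write as (9·a**2)² − (1)², then factor 9·a**2−1 once more.

(3·a+1)·(3·a−1)·(9·a**2+1)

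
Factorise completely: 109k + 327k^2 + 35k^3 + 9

Trying the rational-root candidates, k = -1/7 is a root, so (7k + 1) is a factor; dividing leaves 5k^2 + 46k + 9.
The remaining quadratic factors as (5k + 1)(k + 9).

(5k + 1)(7k + 1)(k + 9)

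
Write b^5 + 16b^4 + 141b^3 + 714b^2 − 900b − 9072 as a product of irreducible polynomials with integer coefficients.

Testing divisors of the constant over divisors of the leading coefficient, b = 3 is a root, giving the factor (b − 3) and quotient b^4 + 19b^3 + 198b^2 + 1308b + 3024.
Next, b = −9 is a root, so (b + 9) is a factor; dividing leaves b^3 + 10b^2 + 108b + 336.
Then b = −4 is a root, so (b + 4) is a factor; dividing leaves b^2 + 6b + 84.
The quadratic b^2 + 6b + 84 has discriminant −300 < 0 and is irreducible over ℤ.

(b + 4)(b + 9)(b − 3)(b^2 + 6b + 84)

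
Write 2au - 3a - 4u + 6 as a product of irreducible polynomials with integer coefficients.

Group as (2au - 3a) + (-4u + 6) = a(2u - 3) - 2(2u - 3).
Both groups share the factor (2u - 3).

(2u - 3)(a - 2)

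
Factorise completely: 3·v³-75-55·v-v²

By the rational root theorem, v = 5 is a root, so (v-5) is a factor; dividing leaves 3·v²+14·v+15.
The remaining quadratic factors as (3·v+5)(v+3).

(3·v+5)·(v+3)·(v-5)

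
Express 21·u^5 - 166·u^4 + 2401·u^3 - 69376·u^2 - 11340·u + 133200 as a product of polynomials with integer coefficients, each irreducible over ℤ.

Testing divisors of the constant over divisors of the leading coefficient, u = -10/7 is a root, so (7·u + 10) divides it; the quotient is 3·u^4 - 28·u^3 + 383·u^2 - 10458·u + 13320.
Next, u = 15 is a root, so (u - 15) divides it; the quotient is 3·u^3 + 17·u^2 + 638·u - 888.
Continuing, u = 4/3 is a root, giving the factor (3·u - 4) and quotient u^2 + 7·u + 222.
The quadratic u^2 + 7·u + 222 has discriminant -839 < 0 and is irreducible over ℤ.

(3·u - 4)·(7·u + 10)·(u - 15)·(u^2 + 7·u + 222)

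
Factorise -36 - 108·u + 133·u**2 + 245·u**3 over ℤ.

(5·u - 3)·(7·u + 2)·(7·u + 6)

Testing divisors of the constant over divisors of the leading coefficient, u = -6/7 is a root, giving the factor (7·u + 6) and quotient 35·u**2 - 11·u - 6.
The remaining quadratic factors as (7·u + 2)(5·u - 3).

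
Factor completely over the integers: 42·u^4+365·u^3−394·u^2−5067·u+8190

(6·u−13)·(7·u−15)·(u+6)·(u+7)

Testing divisors of the constant over divisors of the leading coefficient, u = −7 is a root, so (u+7) is a factor; dividing leaves 42·u^3+71·u^2−891·u+1170.
Then u = 13/6 is a root, so (6·u−13) divides it; the quotient is 7·u^2+27·u−90.
The remaining quadratic factors as (u+6)(7·u−15).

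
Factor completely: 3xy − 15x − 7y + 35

Group as (3xy − 15x) + (−7y + 35) = 3x(y − 5) − 7(y − 5).
Both groups share the factor (y − 5).

(3x − 7)(y − 5)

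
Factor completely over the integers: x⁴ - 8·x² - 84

Substitute u = x² to get a quadratic in u, then factor.
x² - 14 is irreducible over ℤ (14 is not a perfect square).
x² + 6 is irreducible over ℤ (always positive, so no real roots).

(x² + 6)·(x² - 14)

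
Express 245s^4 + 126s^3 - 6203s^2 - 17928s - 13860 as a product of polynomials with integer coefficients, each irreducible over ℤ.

Among the possible rational roots, s = -14/5 is a root, so (5s + 14) is a factor; dividing leaves 49s^3 - 112s^2 - 927s - 990.
Next, s = -11/7 is a root, so (7s + 11) divides it; the quotient is 7s^2 - 27s - 90.
The remaining quadratic factors as (7s + 15)(s - 6).

(5s + 14)(7s + 11)(7s + 15)(s - 6)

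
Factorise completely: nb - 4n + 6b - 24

Group as (nb - 4n) + (6b - 24) = n(b - 4) + 6(b - 4).
Both groups share the factor (b - 4).

(b - 4)(n + 6)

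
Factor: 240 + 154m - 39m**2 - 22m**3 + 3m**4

Among the possible rational roots, m = -5/3 is a root, giving the factor (3m + 5) and quotient m**3 - 9m**2 + 2m + 48.
Next, m = -2 is a root, so (m + 2) is a factor; dividing leaves m**2 - 11m + 24.
The remaining quadratic factors as (m - 8)(m - 3).

(3m + 5)(m + 2)(m - 3)(m - 8)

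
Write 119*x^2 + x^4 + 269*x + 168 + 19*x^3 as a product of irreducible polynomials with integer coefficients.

Trying the rational-root candidates, x = −3 is a root, so (x + 3) divides it; the quotient is x^3 + 16*x^2 + 71*x + 56.
Continuing, x = −8 is a root, so (x + 8) is a factor; dividing leaves x^2 + 8*x + 7.
The remaining quadratic factors as (x + 7)(x + 1).

(x + 1)*(x + 3)*(x + 7)*(x + 8)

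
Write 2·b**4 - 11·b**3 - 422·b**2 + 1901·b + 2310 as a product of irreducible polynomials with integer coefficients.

(2·b - 11)·(b + 1)·(b + 14)·(b - 15)

Trying the rational-root candidates, b = 15 is a root, giving the factor (b - 15) and quotient 2·b**3 + 19·b**2 - 137·b - 154.
Continuing, b = -1 is a root, so (b + 1) is a factor; dividing leaves 2·b**2 + 17·b - 154.
The remaining quadratic factors as (b + 14)(2·b - 11).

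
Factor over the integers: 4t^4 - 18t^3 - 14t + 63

Group as (4t^4 - 14t) + (-18t^3 + 63) = 2t(2t^3 - 7) - 9(2t^3 - 7).
Both groups share the factor (2t^3 - 7).

(2t - 9)(2t^3 - 7)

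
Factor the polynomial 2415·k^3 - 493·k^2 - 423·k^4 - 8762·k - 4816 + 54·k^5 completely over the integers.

(3·k + 2)·(3·k - 8)·(6·k + 7)·(k^2 - 7·k + 43)

Testing divisors of the constant over divisors of the leading coefficient, k = 8/3 is a root, so (3·k - 8) is a factor; dividing leaves 18·k^4 - 93·k^3 + 557·k^2 + 1321·k + 602.
Next, k = -7/6 is a root, so (6·k + 7) divides it; the quotient is 3·k^3 - 19·k^2 + 115·k + 86.
Next, k = -2/3 is a root, so (3·k + 2) divides it; the quotient is k^2 - 7·k + 43.
The quadratic k^2 - 7·k + 43 has discriminant -123 < 0 and is irreducible over ℤ.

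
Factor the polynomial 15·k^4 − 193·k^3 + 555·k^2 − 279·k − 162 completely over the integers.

By the rational root theorem, k = −1/3 is a root, so (3·k + 1) divides it; the quotient is 5·k^3 − 66·k^2 + 207·k − 162.
Next, k = 3 is a root, so (k − 3) is a factor; dividing leaves 5·k^2 − 51·k + 54.
The remaining quadratic factors as (k − 9)(5·k − 6).

(3·k + 1)·(5·k − 6)·(k − 3)·(k − 9)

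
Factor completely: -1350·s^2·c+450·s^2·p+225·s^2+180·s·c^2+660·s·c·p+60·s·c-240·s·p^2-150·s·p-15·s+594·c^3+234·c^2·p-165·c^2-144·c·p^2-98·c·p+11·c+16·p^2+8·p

-(15·s-11·c-8·p)·(6·c-2·p-1)·(15·s+9·c-1)

Group: 15·s·(-90·s·c+30·s·p+15·s+66·c^2+26·c·p-11·c-16·p^2-8·p) + (9·c-1)·(-90·s·c+30·s·p+15·s+66·c^2+26·c·p-11·c-16·p^2-8·p); both groups contain (-90·s·c+30·s·p+15·s+66·c^2+26·c·p-11·c-16·p^2-8·p), so (15·s+9·c-1) is a factor with cofactor -90·s·c+30·s·p+15·s+66·c^2+26·c·p-11·c-16·p^2-8·p.
The cofactor groups again: -90·s·c+30·s·p+15·s+66·c^2+26·c·p-11·c-16·p^2-8·p = -6·c·(15·s-11·c-8·p) + (2·p+1)·(15·s-11·c-8·p); both groups contain (15·s-11·c-8·p), giving -(6·c-2·p-1)·(15·s-11·c-8·p).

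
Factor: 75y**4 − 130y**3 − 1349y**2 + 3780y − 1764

Trying the rational-root candidates, y = 3 is a root, so (y − 3) is a factor; dividing leaves 75y**3 + 95y**2 − 1064y + 588.
Continuing, y = −14/3 is a root, so (3y + 14) is a factor; dividing leaves 25y**2 − 85y + 42.
The remaining quadratic factors as (5y − 3)(5y − 14).

(3y + 14)(5y − 14)(5y − 3)(y − 3)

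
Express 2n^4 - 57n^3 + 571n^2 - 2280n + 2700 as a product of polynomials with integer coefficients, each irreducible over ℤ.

Trying the rational-root candidates, n = 15/2 is a root, so (2n - 15) is a factor; dividing leaves n^3 - 21n^2 + 128n - 180.
Then n = 2 is a root, giving the factor (n - 2) and quotient n^2 - 19n + 90.
The remaining quadratic factors as (n - 10)(n - 9).

(2n - 15)(n - 10)(n - 2)(n - 9)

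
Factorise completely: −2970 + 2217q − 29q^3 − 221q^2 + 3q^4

Trying the rational-root candidates, q = 5/3 is a root, giving the factor (3q − 5) and quotient q^3 − 8q^2 − 87q + 594.
Next, q = −9 is a root, giving the factor (q + 9) and quotient q^2 − 17q + 66.
The remaining quadratic factors as (q − 11)(q − 6).

(3q − 5)(q + 9)(q − 11)(q − 6)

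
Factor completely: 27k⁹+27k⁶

Every term has a factor of 27k⁶; factoring it out leaves k³+1.
Recognize a sum of cubes with the parts 1 and k.

27k⁶(k+1)(k²−k+1)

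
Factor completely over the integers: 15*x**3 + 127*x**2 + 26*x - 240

(3*x + 5)*(5*x - 6)*(x + 8)

Testing divisors of the constant over divisors of the leading coefficient, x = -8 is a root, so (x + 8) divides it; the quotient is 15*x**2 + 7*x - 30.
The remaining quadratic factors as (5*x - 6)(3*x + 5).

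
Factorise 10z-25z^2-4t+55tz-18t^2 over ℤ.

-(2t-5z)(9t-5z+2)

Group: -2t(9t-5z+2) + 5z(9t-5z+2); both groups contain (9t-5z+2).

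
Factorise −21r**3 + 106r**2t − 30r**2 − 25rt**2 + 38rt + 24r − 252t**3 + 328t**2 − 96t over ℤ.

−(3r − 7t + 6)(7r + 9t − 4)(r − 4t)

Group: 7r(−3r**2 + 19rt − 6r − 28t**2 + 24t) + (9t − 4)(−3r**2 + 19rt − 6r − 28t**2 + 24t); both groups contain (−3r**2 + 19rt − 6r − 28t**2 + 24t), so (7r + 9t − 4) is a factor with cofactor −3r**2 + 19rt − 6r − 28t**2 + 24t.
The cofactor groups again: −3r**2 + 19rt − 6r − 28t**2 + 24t = −r(3r − 7t + 6) + 4t(3r − 7t + 6); both groups contain (3r − 7t + 6), giving −(r − 4t)(3r − 7t + 6).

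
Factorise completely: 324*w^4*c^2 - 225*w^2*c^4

Every term has a factor of 9*w^2*c^2. Then 36*w^2 - 25*c^2 = (6*w)² − (5*c)².

9*c^2*w^2*(6*w - 5*c)*(6*w + 5*c)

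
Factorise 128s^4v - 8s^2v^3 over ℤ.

Every term has a factor of 8s^2v. Then 16s^2 - v^2 = (4s)² − (v)².

8s^2v(4s + v)(4s - v)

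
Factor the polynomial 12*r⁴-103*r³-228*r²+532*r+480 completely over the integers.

By the rational root theorem, r = -3/4 is a root, giving the factor (4*r+3) and quotient 3*r³-28*r²-36*r+160.
Then r = -8/3 is a root, so (3*r+8) is a factor; dividing leaves r²-12*r+20.
The remaining quadratic factors as (r-10)(r-2).

(3*r+8)*(4*r+3)*(r-10)*(r-2)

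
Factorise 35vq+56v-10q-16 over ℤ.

Group as (35vq+56v) + (-10q-16) = 7v(5q+8) - 2(5q+8).
Both groups share the factor (5q+8).

(5q+8)(7v-2)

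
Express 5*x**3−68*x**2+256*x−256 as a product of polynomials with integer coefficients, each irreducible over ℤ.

(5*x−8)*(x−4)*(x−8)

Among the possible rational roots, x = 8 is a root, so (x−8) divides it; the quotient is 5*x**2−28*x+32.
The remaining quadratic factors as (5*x−8)(x−4).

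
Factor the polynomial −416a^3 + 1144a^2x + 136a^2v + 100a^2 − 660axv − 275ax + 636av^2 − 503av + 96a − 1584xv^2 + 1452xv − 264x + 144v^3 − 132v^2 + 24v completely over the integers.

Group: 4a(−104a^2 + 60av + 25a + 144v^2 − 132v + 24) + (−11x + v)(−104a^2 + 60av + 25a + 144v^2 − 132v + 24); both groups contain (−104a^2 + 60av + 25a + 144v^2 − 132v + 24), so (4a − 11x + v) is a factor with cofactor −104a^2 + 60av + 25a + 144v^2 − 132v + 24.
The cofactor groups again: −104a^2 + 60av + 25a + 144v^2 − 132v + 24 = −8a(13a + 12v − 8) + (12v − 3)(13a + 12v − 8); both groups contain (13a + 12v − 8), giving −(8a − 12v + 3)(13a + 12v − 8).

−(13a + 12v − 8)(4a − 11x + v)(8a − 12v + 3)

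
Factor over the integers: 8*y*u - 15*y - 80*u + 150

(8*u - 15)*(y - 10)

Group as (8*y*u - 15*y) + (-80*u + 150) = y*(8*u - 15) - 10*(8*u - 15).
Both groups share the factor (8*u - 15).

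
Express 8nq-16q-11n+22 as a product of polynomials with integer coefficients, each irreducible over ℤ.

(8q-11)(n-2)

Group as (8nq-11n) + (-16q+22) = n(8q-11) - 2(8q-11).
Both groups share the factor (8q-11).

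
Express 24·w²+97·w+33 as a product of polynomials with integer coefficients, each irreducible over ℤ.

Need a pair with product 24·33 = 792 and sum 97: that's 88 and 9.
Split the middle term: 24·w²+88·w + 9·w+33 = 8·w·(3·w+11) + 3·(3·w+11).

(3·w+11)·(8·w+3)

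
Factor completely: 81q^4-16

(3q+2)(3q-2)(9q^2+4)

(3q)⁴ − (2)⁴ = ((3q)² − (2)²)((3q)² + (2)²); the first factor splits again, the second (9q^2+4) is irreducible.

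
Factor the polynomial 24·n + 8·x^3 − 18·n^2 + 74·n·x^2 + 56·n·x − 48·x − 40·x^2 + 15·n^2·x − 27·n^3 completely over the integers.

Group: 9·n·(−3·n^2 + 2·n·x − 4·n + 8·x^2 + 8·x) + (x − 6)·(−3·n^2 + 2·n·x − 4·n + 8·x^2 + 8·x); both groups contain (−3·n^2 + 2·n·x − 4·n + 8·x^2 + 8·x), so (9·n + x − 6) is a factor with cofactor −3·n^2 + 2·n·x − 4·n + 8·x^2 + 8·x.
The cofactor groups again: −3·n^2 + 2·n·x − 4·n + 8·x^2 + 8·x = −3·n·(n − 2·x) + (−4·x − 4)·(n − 2·x); both groups contain (n − 2·x), giving −(3·n + 4·x + 4)·(n − 2·x).

−(3·n + 4·x + 4)·(9·n + x − 6)·(n − 2·x)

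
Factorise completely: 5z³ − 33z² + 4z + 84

(5z + 7)(z − 2)(z − 6)

By the rational root theorem, z = 6 is a root, so (z − 6) is a factor; dividing leaves 5z² − 3z − 14.
The remaining quadratic factors as (z − 2)(5z + 7).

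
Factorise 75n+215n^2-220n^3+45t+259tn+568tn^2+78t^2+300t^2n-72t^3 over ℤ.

Group: 2t(-36t^2-48tn-15t+20n^2-25n) + (-11n-3)(-36t^2-48tn-15t+20n^2-25n); both groups contain (-36t^2-48tn-15t+20n^2-25n), so (2t-11n-3) is a factor with cofactor -36t^2-48tn-15t+20n^2-25n.
The cofactor groups again: -36t^2-48tn-15t+20n^2-25n = -12t(3t+5n) + (4n-5)(3t+5n); both groups contain (3t+5n), giving -(12t-4n+5)(3t+5n).

-(2t-11n-3)(12t-4n+5)(3t+5n)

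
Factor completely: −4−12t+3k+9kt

Group as (9kt+3k) + (−12t−4) = 3k(3t+1) − 4(3t+1).
Both groups share the factor (3t+1).

(3k−4)(3t+1)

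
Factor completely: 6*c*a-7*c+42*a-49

Group as (6*c*a-7*c) + (42*a-49) = c*(6*a-7) + 7*(6*a-7).
Both groups share the factor (6*a-7).

(6*a-7)*(c+7)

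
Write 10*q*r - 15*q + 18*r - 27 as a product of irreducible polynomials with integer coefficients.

(2*r - 3)*(5*q + 9)

Group as (10*q*r - 15*q) + (18*r - 27) = 5*q*(2*r - 3) + 9*(2*r - 3).
Both groups share the factor (2*r - 3).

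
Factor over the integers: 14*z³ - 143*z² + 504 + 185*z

Testing divisors of the constant over divisors of the leading coefficient, z = 7/2 is a root, giving the factor (2*z - 7) and quotient 7*z² - 47*z - 72.
The remaining quadratic factors as (7*z + 9)(z - 8).

(2*z - 7)*(7*z + 9)*(z - 8)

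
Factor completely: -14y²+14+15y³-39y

Among the possible rational roots, y = -7/5 is a root, so (5y+7) divides it; the quotient is 3y²-7y+2.
The remaining quadratic factors as (y-2)(3y-1).

(3y-1)(5y+7)(y-2)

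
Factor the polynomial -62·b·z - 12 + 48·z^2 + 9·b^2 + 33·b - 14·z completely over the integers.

(9·b - 8·z - 3)·(b - 6·z + 4)

Group: b·(9·b - 8·z - 3) + (-6·z + 4)·(9·b - 8·z - 3); both groups contain (9·b - 8·z - 3).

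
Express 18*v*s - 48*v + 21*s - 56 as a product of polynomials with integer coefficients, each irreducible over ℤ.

(3*s - 8)*(6*v + 7)

Group as (18*v*s - 48*v) + (21*s - 56) = 6*v*(3*s - 8) + 7*(3*s - 8).
Both groups share the factor (3*s - 8).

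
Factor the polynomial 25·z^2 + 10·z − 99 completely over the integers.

(5·z + 11)·(5·z − 9)

Need a pair with product 25·(−99) = −2475 and sum 10: that's −45 and 55.
Split the middle term: 25·z^2 − 45·z + 55·z − 99 = 5·z·(5·z − 9) + 11·(5·z − 9).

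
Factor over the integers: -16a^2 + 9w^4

(3w^2 - 4a)(3w^2 + 4a)

Recognize a difference of squares with the parts 3w^2 and 4a.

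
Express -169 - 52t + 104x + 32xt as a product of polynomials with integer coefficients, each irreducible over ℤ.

(4t + 13)(8x - 13)

Group as (32xt + 104x) + (-52t - 169) = 8x(4t + 13) - 13(4t + 13).
Both groups share the factor (4t + 13).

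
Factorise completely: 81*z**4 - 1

(3*z)⁴ − (1)⁴ = ((3*z)² − (1)²)((3*z)² + (1)²); the first factor splits again, the second (9*z**2 + 1) is irreducible.

(3*z + 1)*(3*z - 1)*(9*z**2 + 1)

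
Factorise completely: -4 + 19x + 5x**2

(5x - 1)(x + 4)

Need a pair with product 5·(-4) = -20 and sum 19: that's -1 and 20.
Split the middle term: 5x**2 - x + 20x - 4 = x(5x - 1) + 4(5x - 1).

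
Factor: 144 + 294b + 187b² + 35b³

By the rational root theorem, b = -8/7 is a root, so (7b + 8) divides it; the quotient is 5b² + 21b + 18.
The remaining quadratic factors as (5b + 6)(b + 3).

(5b + 6)(7b + 8)(b + 3)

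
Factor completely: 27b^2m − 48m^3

Every term has a factor of 3m. Then 9b^2 − 16m^2 = (3b)² − (4m)².

3m(3b + 4m)(3b − 4m)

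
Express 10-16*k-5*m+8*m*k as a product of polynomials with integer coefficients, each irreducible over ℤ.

Group as (8*m*k-5*m) + (-16*k+10) = m*(8*k-5) - 2*(8*k-5).
Both groups share the factor (8*k-5).

(8*k-5)*(m-2)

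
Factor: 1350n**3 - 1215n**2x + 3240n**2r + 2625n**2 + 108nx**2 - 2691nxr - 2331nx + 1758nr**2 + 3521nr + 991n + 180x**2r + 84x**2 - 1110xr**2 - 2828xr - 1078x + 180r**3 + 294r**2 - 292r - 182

(10n - x + 6r + 13)(15n - 12x + 2r - 2)(9n + 15r + 7)

Group: 15n(90n**2 - 9nx + 204nr + 187n - 15xr - 7x + 90r**2 + 237r + 91) + (-12x + 2r - 2)(90n**2 - 9nx + 204nr + 187n - 15xr - 7x + 90r**2 + 237r + 91); both groups contain (90n**2 - 9nx + 204nr + 187n - 15xr - 7x + 90r**2 + 237r + 91), so (15n - 12x + 2r - 2) is a factor with cofactor 90n**2 - 9nx + 204nr + 187n - 15xr - 7x + 90r**2 + 237r + 91.
The cofactor groups again: 90n**2 - 9nx + 204nr + 187n - 15xr - 7x + 90r**2 + 237r + 91 = 10n(9n + 15r + 7) + (-x + 6r + 13)(9n + 15r + 7); both groups contain (9n + 15r + 7), giving (10n - x + 6r + 13)(9n + 15r + 7).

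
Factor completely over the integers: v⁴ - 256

(v + 4)*(v - 4)*(v² + 16)

Write as (v²)² − (16)², then factor v² - 16 once more.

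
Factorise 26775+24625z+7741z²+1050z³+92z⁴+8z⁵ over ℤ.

(2z+5)(2z+7)(2z+9)(z²+z+85)

By the rational root theorem, z = -7/2 is a root, so (2z+7) is a factor; dividing leaves 4z⁴+32z³+413z²+2425z+3825.
Continuing, z = -5/2 is a root, so (2z+5) is a factor; dividing leaves 2z³+11z²+179z+765.
Continuing, z = -9/2 is a root, giving the factor (2z+9) and quotient z²+z+85.
The quadratic z²+z+85 has discriminant -339 < 0 and is irreducible over ℤ.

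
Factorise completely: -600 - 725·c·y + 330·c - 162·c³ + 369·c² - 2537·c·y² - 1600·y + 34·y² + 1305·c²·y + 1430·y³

-(2·c - 11·y - 5)·(9·c - 10·y + 12)·(9·c - 13·y - 10)

Group: 9·c·(-18·c² + 125·c·y + 65·c - 143·y² - 175·y - 50) + (-10·y + 12)·(-18·c² + 125·c·y + 65·c - 143·y² - 175·y - 50); both groups contain (-18·c² + 125·c·y + 65·c - 143·y² - 175·y - 50), so (9·c - 10·y + 12) is a factor with cofactor -18·c² + 125·c·y + 65·c - 143·y² - 175·y - 50.
The cofactor groups again: -18·c² + 125·c·y + 65·c - 143·y² - 175·y - 50 = -2·c·(9·c - 13·y - 10) + (11·y + 5)·(9·c - 13·y - 10); both groups contain (9·c - 13·y - 10), giving -(2·c - 11·y - 5)·(9·c - 13·y - 10).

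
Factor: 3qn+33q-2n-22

Group as (3qn+33q) + (-2n-22) = 3q(n+11) - 2(n+11).
Both groups share the factor (n+11).

(3q-2)(n+11)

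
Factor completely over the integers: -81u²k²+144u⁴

Every term has a factor of 9u². Then 16u²-9k² = (4u)² − (3k)².

9u²(4u-3k)(4u+3k)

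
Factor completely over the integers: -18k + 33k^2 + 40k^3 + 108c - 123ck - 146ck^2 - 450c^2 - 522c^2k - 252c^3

Group: 14c(-18c^2 - 27ck - 36c + 5k^2 + 6k) + (8k - 3)(-18c^2 - 27ck - 36c + 5k^2 + 6k); both groups contain (-18c^2 - 27ck - 36c + 5k^2 + 6k), so (14c + 8k - 3) is a factor with cofactor -18c^2 - 27ck - 36c + 5k^2 + 6k.
The cofactor groups again: -18c^2 - 27ck - 36c + 5k^2 + 6k = -6c(3c + 5k + 6) + k(3c + 5k + 6); both groups contain (3c + 5k + 6), giving -(6c - k)(3c + 5k + 6).

-(14c + 8k - 3)(3c + 5k + 6)(6c - k)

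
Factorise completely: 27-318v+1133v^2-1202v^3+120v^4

By the rational root theorem, v = 9 is a root, so (v-9) divides it; the quotient is 120v^3-122v^2+35v-3.
Continuing, v = 3/5 is a root, so (5v-3) divides it; the quotient is 24v^2-10v+1.
The remaining quadratic factors as (6v-1)(4v-1).

(4v-1)(5v-3)(6v-1)(v-9)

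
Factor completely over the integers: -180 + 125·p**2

Every term has a factor of 5. Then 25·p**2 - 36 = (5·p)² − (6)².

5·(5·p + 6)·(5·p - 6)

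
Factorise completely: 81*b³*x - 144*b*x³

Every term has a factor of 9*b*x. Then 9*b² - 16*x² = (3*b)² − (4*x)².

9*b*x*(3*b + 4*x)*(3*b - 4*x)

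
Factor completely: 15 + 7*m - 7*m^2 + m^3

By the rational root theorem, m = 3 is a root, giving the factor (m - 3) and quotient m^2 - 4*m - 5.
The remaining quadratic factors as (m - 5)(m + 1).

(m + 1)*(m - 3)*(m - 5)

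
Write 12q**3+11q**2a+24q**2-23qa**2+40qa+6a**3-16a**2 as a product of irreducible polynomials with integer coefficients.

Group: q(12q**2-13qa+24q+3a**2-8a) + 2a(12q**2-13qa+24q+3a**2-8a); both groups contain (12q**2-13qa+24q+3a**2-8a), so (q+2a) is a factor with cofactor 12q**2-13qa+24q+3a**2-8a.
The cofactor groups again: 12q**2-13qa+24q+3a**2-8a = 4q(3q-a) + (-3a+8)(3q-a); both groups contain (3q-a), giving (4q-3a+8)(3q-a).

(4q-3a+8)(3q-a)(q+2a)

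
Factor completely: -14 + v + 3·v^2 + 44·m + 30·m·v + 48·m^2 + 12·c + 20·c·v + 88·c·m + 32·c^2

(4·c + 8·m + v - 2)·(8·c + 6·m + 3·v + 7)

Group: 8·c·(4·c + 8·m + v - 2) + (6·m + 3·v + 7)·(4·c + 8·m + v - 2); both groups contain (4·c + 8·m + v - 2).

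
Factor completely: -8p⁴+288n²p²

8p²(6n+p)(6n-p)

Every term has a factor of 8p². Then 36n²-p² = (6n)² − (p)².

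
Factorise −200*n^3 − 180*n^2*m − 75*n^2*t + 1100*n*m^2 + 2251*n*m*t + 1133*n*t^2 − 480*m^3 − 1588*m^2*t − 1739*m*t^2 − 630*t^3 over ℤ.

Group: 5*n*(−40*n^2 + 84*n*m + 97*n*t − 32*m^2 − 76*m*t − 45*t^2) + (15*m + 14*t)*(−40*n^2 + 84*n*m + 97*n*t − 32*m^2 − 76*m*t − 45*t^2); both groups contain (−40*n^2 + 84*n*m + 97*n*t − 32*m^2 − 76*m*t − 45*t^2), so (5*n + 15*m + 14*t) is a factor with cofactor −40*n^2 + 84*n*m + 97*n*t − 32*m^2 − 76*m*t − 45*t^2.
The cofactor groups again: −40*n^2 + 84*n*m + 97*n*t − 32*m^2 − 76*m*t − 45*t^2 = −5*n*(8*n − 4*m − 5*t) + (8*m + 9*t)*(8*n − 4*m − 5*t); both groups contain (8*n − 4*m − 5*t), giving −(5*n − 8*m − 9*t)*(8*n − 4*m − 5*t).

−(8*n − 4*m − 5*t)*(5*n − 8*m − 9*t)*(5*n + 15*m + 14*t)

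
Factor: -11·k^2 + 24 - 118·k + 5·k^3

By the rational root theorem, k = 6 is a root, giving the factor (k - 6) and quotient 5·k^2 + 19·k - 4.
The remaining quadratic factors as (5·k - 1)(k + 4).

(5·k - 1)·(k + 4)·(k - 6)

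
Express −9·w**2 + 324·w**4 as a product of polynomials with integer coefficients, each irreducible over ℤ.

9·w**2·(6·w + 1)·(6·w − 1)

Pull out the common factor 9·w**2; 36·w**2 − 1 is a difference of squares.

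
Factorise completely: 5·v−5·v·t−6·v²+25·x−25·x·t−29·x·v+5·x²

(x−6·v−5·t+5)·(5·x+v)

Group: x·(5·x+v) + (−6·v−5·t+5)·(5·x+v); both groups contain (5·x+v).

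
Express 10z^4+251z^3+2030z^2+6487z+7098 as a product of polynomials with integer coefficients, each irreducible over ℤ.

By the rational root theorem, z = -7/2 is a root, so (2z+7) divides it; the quotient is 5z^3+108z^2+637z+1014.
Next, z = -6 is a root, giving the factor (z+6) and quotient 5z^2+78z+169.
The remaining quadratic factors as (5z+13)(z+13).

(2z+7)(5z+13)(z+13)(z+6)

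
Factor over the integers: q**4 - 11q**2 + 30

Substitute u = q**2 to get a quadratic in u, then factor.
q**2 - 5 is irreducible over ℤ (5 is not a perfect square).
q**2 - 6 is irreducible over ℤ (6 is not a perfect square).

(q**2 - 5)(q**2 - 6)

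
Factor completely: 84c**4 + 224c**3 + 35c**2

7c**2(2c + 5)(6c + 1)

Pull out the common factor 7c**2, then factor the remaining trinomial.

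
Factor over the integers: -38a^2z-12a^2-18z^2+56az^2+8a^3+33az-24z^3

Group: 2a(4a^2-11az+6z^2) + (-4z-3)(4a^2-11az+6z^2); both groups contain (4a^2-11az+6z^2), so (2a-4z-3) is a factor with cofactor 4a^2-11az+6z^2.
The cofactor groups again: 4a^2-11az+6z^2 = 4a(a-2z) - 3z(a-2z); both groups contain (a-2z), giving (4a-3z)(a-2z).

(2a-4z-3)(4a-3z)(a-2z)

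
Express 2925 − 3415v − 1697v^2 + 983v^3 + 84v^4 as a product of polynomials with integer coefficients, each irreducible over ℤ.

Testing divisors of the constant over divisors of the leading coefficient, v = 9/4 is a root, so (4v − 9) is a factor; dividing leaves 21v^3 + 293v^2 + 235v − 325.
Continuing, v = −5/3 is a root, so (3v + 5) divides it; the quotient is 7v^2 + 86v − 65.
The remaining quadratic factors as (v + 13)(7v − 5).

(3v + 5)(4v − 9)(7v − 5)(v + 13)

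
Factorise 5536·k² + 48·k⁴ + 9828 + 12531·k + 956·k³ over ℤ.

(2·k + 7)·(4·k + 9)·(6·k + 13)·(k + 12)

By the rational root theorem, k = -7/2 is a root, so (2·k + 7) is a factor; dividing leaves 24·k³ + 394·k² + 1389·k + 1404.
Then k = -9/4 is a root, so (4·k + 9) divides it; the quotient is 6·k² + 85·k + 156.
The remaining quadratic factors as (6·k + 13)(k + 12).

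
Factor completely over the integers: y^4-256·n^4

(y-4·n)·(y+4·n)·(y^2+16·n^2)

Write as (y^2)² − (16·n^2)², then factor y^2-16·n^2 once more.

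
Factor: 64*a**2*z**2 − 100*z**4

Every term has a factor of 4*z**2. Then 16*a**2 − 25*z**2 = (4*a)² − (5*z)².

4*z**2*(4*a + 5*z)*(4*a − 5*z)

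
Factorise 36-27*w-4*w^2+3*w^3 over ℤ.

(3*w-4)*(w+3)*(w-3)

Group as (3*w^3-27*w) + (-4*w^2+36) = 3*w*(w^2-9) - 4*(w^2-9).
Both groups share the factor (w^2-9).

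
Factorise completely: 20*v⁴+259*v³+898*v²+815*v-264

(4*v-1)*(5*v+11)*(v+3)*(v+8)

Testing divisors of the constant over divisors of the leading coefficient, v = -3 is a root, so (v+3) is a factor; dividing leaves 20*v³+199*v²+301*v-88.
Next, v = 1/4 is a root, giving the factor (4*v-1) and quotient 5*v²+51*v+88.
The remaining quadratic factors as (v+8)(5*v+11).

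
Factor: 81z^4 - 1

(3z + 1)(3z - 1)(9z^2 + 1)

(3z)⁴ − (1)⁴ = ((3z)² − (1)²)((3z)² + (1)²); the first factor splits again, the second (9z^2 + 1) is irreducible.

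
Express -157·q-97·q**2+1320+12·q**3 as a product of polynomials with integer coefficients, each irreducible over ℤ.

Testing divisors of the constant over divisors of the leading coefficient, q = -11/3 is a root, giving the factor (3·q+11) and quotient 4·q**2-47·q+120.
The remaining quadratic factors as (q-8)(4·q-15).

(3·q+11)·(4·q-15)·(q-8)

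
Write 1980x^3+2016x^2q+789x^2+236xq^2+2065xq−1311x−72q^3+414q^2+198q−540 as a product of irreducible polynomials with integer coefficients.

Group: 12x(165x^2+113xq−3x−18q^2+126q−108) + (4q+5)(165x^2+113xq−3x−18q^2+126q−108); both groups contain (165x^2+113xq−3x−18q^2+126q−108), so (12x+4q+5) is a factor with cofactor 165x^2+113xq−3x−18q^2+126q−108.
The cofactor groups again: 165x^2+113xq−3x−18q^2+126q−108 = 15x(11x+9q−9) + (−2q+12)(11x+9q−9); both groups contain (11x+9q−9), giving (15x−2q+12)(11x+9q−9).

(15x−2q+12)(12x+4q+5)(11x+9q−9)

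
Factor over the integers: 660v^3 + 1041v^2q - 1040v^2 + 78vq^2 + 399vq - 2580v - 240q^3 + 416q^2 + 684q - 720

(15v - 6q + 5)(4v + 5q - 12)(11v + 8q + 12)

Group: 4v(165v^2 + 54vq + 235v - 48q^2 - 32q + 60) + (5q - 12)(165v^2 + 54vq + 235v - 48q^2 - 32q + 60); both groups contain (165v^2 + 54vq + 235v - 48q^2 - 32q + 60), so (4v + 5q - 12) is a factor with cofactor 165v^2 + 54vq + 235v - 48q^2 - 32q + 60.
The cofactor groups again: 165v^2 + 54vq + 235v - 48q^2 - 32q + 60 = 11v(15v - 6q + 5) + (8q + 12)(15v - 6q + 5); both groups contain (15v - 6q + 5), giving (11v + 8q + 12)(15v - 6q + 5).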